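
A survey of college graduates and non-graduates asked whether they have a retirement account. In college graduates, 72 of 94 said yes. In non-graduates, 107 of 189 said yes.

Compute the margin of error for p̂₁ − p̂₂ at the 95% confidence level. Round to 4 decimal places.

p̂₁ = 72/94 = 0.7660 and p̂₂ = 107/189 = 0.5661.
SE₁ = √(p̂₁(1−p̂₁)/n₁) = √(0.7660·0.2340/94) = 0.04367; SE₂ = √(0.5661·0.4339/189) = 0.03605.
Independent samples: SE of the difference = √(SE₁² + SE₂²) = √(0.0019070689 + 0.0012996025) = 0.05663.
z* for 95% confidence is 1.960, so the margin of error is 1.960 × 0.05663 = 0.11099.

0.1110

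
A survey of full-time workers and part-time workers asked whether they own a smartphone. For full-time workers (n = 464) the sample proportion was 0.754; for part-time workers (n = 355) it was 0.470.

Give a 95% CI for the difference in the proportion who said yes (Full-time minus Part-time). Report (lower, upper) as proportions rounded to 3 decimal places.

The two standard errors are √(0.7540×0.2460/464) = 0.01999 and √(0.4700×0.5300/355) = 0.02649.
Because the samples are independent, SE_diff = √(0.01999² + 0.02649²) = 0.03319.
Using z* = 1.960 for 95%, ME = 1.960 × 0.03319 = 0.06505.
p̂₁ − p̂₂ = 0.2840; interval 0.2840 ± 0.06505 gives (0.219, 0.349).

(0.219, 0.349)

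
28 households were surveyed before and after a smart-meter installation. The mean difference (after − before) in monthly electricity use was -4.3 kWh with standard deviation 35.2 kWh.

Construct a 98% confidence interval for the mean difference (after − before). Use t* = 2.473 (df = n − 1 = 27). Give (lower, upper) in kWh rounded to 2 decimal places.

This is a matched-pairs design, so SE = s_d/√n = 35.2/√28 = 6.6522.
Margin = 2.473 × 6.6522 = 16.4509; the interval is -4.3 ± 16.4509 = (-20.75, 12.15).

(-20.75, 12.15)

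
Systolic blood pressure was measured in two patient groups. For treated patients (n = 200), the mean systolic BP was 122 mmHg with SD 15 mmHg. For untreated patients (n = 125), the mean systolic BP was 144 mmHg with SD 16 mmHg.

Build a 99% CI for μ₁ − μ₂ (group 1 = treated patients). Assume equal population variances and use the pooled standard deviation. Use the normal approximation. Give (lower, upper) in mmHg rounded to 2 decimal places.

Pooled variance s_p² = [199·15² + 124·16²] / (200+125−2) = 236.9009, so s_p = 15.3916.
SE_diff = s_p·√(1/n₁ + 1/n₂) = 15.3916·√(1/200 + 1/125) = 1.7549.
z* = 2.576; margin = 2.576 × 1.7549 = 4.5206.
Difference = 122 − 144 = -22.0000.
-22.0000 ± 4.5206 → (-26.52, -17.48).

(-26.52, -17.48)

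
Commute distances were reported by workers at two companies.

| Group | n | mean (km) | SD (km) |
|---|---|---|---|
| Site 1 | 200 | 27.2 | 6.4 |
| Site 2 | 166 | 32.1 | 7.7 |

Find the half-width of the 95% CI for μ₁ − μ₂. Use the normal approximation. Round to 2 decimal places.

1.47

SE₁ = s₁/√n₁ = 6.4/√200 = 0.4525; SE₂ = 7.7/√166 = 0.5976.
Independent samples, unequal variances: SE_diff = √(SE₁² + SE₂²) = √(0.20475625 + 0.35712576) = 0.7496.
z* = 1.960, so margin of error = 1.960 × 0.7496 = 1.4692.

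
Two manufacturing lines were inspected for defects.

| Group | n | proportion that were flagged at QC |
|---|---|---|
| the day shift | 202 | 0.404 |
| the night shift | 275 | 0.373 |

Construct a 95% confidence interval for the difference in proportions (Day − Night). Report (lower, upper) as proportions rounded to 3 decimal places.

(-0.058, 0.120)

Each SE is √(p̂(1−p̂)/n): √(0.4040·0.5960/202) = 0.03453 and √(0.3730·0.6270/275) = 0.02916.
SE(p̂₁ − p̂₂) = √(SE₁² + SE₂²) = √(0.0011923209 + 0.0008503056) = 0.04520, since the two samples are independent.
At 95% confidence z* = 1.960; margin = 1.960 × 0.04520 = 0.08859.
The difference is 0.4040 − 0.3730 = 0.0310, so the interval is 0.0310 ± 0.08859 = (-0.058, 0.120).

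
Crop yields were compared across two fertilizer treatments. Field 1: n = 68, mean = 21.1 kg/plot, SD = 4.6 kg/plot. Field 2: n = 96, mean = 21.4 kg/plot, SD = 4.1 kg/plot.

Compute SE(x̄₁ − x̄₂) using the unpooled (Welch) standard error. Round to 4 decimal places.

SE₁ = s₁/√n₁ = 4.6/√68 = 0.5578; SE₂ = 4.1/√96 = 0.4185.
Independent samples, unequal variances: SE_diff = √(SE₁² + SE₂²) = √(0.31114084 + 0.17514225) = 0.6973.

0.6973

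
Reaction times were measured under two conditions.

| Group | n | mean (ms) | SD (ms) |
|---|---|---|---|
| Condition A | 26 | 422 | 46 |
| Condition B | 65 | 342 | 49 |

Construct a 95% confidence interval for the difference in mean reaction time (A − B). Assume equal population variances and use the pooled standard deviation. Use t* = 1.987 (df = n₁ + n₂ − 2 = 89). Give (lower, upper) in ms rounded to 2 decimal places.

Pooled variance s_p² = [25·46² + 64·49²] / (26+65−2) = 2320.9438, so s_p = 48.1762.
SE_diff = s_p·√(1/n₁ + 1/n₂) = 48.1762·√(1/26 + 1/65) = 11.1792.
t* = 1.987; margin = 1.987 × 11.1792 = 22.2131.
Difference = 422 − 342 = 80.0000.
80.0000 ± 22.2131 → (57.79, 102.21).

(57.79, 102.21)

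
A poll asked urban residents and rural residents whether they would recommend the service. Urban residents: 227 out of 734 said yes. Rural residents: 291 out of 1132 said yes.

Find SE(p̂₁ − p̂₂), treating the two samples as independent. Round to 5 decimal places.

0.02144

Sample proportions: 227/734 = 0.3093, 291/1132 = 0.2571.
Each SE is √(p̂(1−p̂)/n): √(0.3093·0.6907/734) = 0.01706 and √(0.2571·0.7429/1132) = 0.01299.
SE(p̂₁ − p̂₂) = √(SE₁² + SE₂²) = √(0.0002910436 + 0.0001687401) = 0.02144, since the two samples are independent.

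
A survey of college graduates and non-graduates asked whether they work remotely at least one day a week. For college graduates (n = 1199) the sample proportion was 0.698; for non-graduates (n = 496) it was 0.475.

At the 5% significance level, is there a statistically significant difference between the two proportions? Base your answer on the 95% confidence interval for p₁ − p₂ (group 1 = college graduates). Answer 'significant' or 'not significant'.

significant

Each SE is √(p̂(1−p̂)/n): √(0.6980·0.3020/1199) = 0.01326 and √(0.4750·0.5250/496) = 0.02242.
SE(p̂₁ − p̂₂) = √(SE₁² + SE₂²) = √(0.0001758276 + 0.0005026564) = 0.02605, since the two samples are independent.
At 95% confidence z* = 1.960; margin = 1.960 × 0.02605 = 0.05106.
The difference is 0.6980 − 0.4750 = 0.2230, so the interval is 0.2230 ± 0.05106 = (0.17194, 0.27406).
The interval (0.17194, 0.27406) does not contain 0, so the difference is significant.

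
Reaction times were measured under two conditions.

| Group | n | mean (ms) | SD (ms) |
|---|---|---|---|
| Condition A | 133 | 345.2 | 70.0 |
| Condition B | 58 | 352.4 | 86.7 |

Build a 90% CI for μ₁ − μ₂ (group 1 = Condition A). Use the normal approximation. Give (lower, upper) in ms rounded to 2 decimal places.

(-28.42, 14.02)

Standard errors of each mean: 70.0/√133 = 6.0698 and 86.7/√58 = 11.3843.
SE(x̄₁ − x̄₂) = √(6.0698² + 11.3843²) = 12.9013 for independent samples with unequal variances.
With z* = 1.645, the margin is 1.645 × 12.9013 = 21.2226.
x̄₁ − x̄₂ = 345.2 − 352.4 = -7.2000; the interval is -7.2000 ± 21.2226 = (-28.42, 14.02).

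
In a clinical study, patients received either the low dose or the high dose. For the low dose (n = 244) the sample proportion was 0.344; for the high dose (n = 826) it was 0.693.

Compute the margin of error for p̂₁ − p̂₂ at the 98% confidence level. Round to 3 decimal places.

SE₁ = √(p̂₁(1−p̂₁)/n₁) = √(0.3440·0.6560/244) = 0.03041; SE₂ = √(0.6930·0.3070/826) = 0.01605.
Independent samples: SE of the difference = √(SE₁² + SE₂²) = √(0.0009247681 + 0.0002576025) = 0.03439.
z* for 98% confidence is 2.326, so the margin of error is 2.326 × 0.03439 = 0.07999.

0.080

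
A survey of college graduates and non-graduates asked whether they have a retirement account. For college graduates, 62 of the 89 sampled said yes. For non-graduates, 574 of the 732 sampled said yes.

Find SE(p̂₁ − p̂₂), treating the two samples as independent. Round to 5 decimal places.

0.05105

Sample proportions: 62/89 = 0.6966, 574/732 = 0.7842.
Each SE is √(p̂(1−p̂)/n): √(0.6966·0.3034/89) = 0.04873 and √(0.7842·0.2158/732) = 0.01520.
SE(p̂₁ − p̂₂) = √(SE₁² + SE₂²) = √(0.0023746129 + 0.00023104) = 0.05105, since the two samples are independent.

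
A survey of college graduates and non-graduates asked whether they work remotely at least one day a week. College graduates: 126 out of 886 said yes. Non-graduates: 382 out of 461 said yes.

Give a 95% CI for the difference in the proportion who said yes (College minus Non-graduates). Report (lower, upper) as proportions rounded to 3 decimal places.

(-0.728, -0.645)

Sample proportions: 126/886 = 0.1422, 382/461 = 0.8286.
Each SE is √(p̂(1−p̂)/n): √(0.1422·0.8578/886) = 0.01173 and √(0.8286·0.1714/461) = 0.01755.
SE(p̂₁ − p̂₂) = √(SE₁² + SE₂²) = √(0.0001375929 + 0.0003080025) = 0.02111, since the two samples are independent.
At 95% confidence z* = 1.960; margin = 1.960 × 0.02111 = 0.04138.
The difference is 0.1422 − 0.8286 = -0.6864, so the interval is -0.6864 ± 0.04138 = (-0.728, -0.645).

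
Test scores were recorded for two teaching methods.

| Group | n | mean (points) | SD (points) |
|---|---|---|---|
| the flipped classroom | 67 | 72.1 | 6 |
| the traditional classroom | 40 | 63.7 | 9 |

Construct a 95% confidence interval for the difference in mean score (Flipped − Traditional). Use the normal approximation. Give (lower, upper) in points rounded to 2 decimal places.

Per-group SEs: s₁/√n₁ = 6/√67 = 0.7330, s₂/√n₂ = 9/√40 = 1.4230.
Unpooled SE of the difference: √(0.537289 + 2.024929) = 1.6007.
Margin of error = z* · SE = 1.960 × 1.6007 = 3.1374.
x̄₁ − x̄₂ = 72.1 − 63.7 = 8.4000.
CI: 8.4000 ± 3.1374 = (5.26, 11.54).

(5.26, 11.54)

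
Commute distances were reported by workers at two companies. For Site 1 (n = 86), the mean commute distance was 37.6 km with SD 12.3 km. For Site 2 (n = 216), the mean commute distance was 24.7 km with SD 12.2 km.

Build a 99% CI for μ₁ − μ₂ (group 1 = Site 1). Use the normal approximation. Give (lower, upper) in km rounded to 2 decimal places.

Standard errors of each mean: 12.3/√86 = 1.3263 and 12.2/√216 = 0.8301.
SE(x̄₁ − x̄₂) = √(1.3263² + 0.8301²) = 1.5647 for independent samples with unequal variances.
With z* = 2.576, the margin is 2.576 × 1.5647 = 4.0307.
x̄₁ − x̄₂ = 37.6 − 24.7 = 12.9000; the interval is 12.9000 ± 4.0307 = (8.87, 16.93).

(8.87, 16.93)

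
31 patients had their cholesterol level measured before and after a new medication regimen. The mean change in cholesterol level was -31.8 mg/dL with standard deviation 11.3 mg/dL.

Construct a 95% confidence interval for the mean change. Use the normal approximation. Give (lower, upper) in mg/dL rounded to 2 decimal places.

Paired design: SE = s_d/√n = 11.3/√31 = 2.0295.
z* = 1.960; margin of error = 1.960 × 2.0295 = 3.9778.
-31.8 ± 3.9778 → (-35.78, -27.82).

(-35.78, -27.82)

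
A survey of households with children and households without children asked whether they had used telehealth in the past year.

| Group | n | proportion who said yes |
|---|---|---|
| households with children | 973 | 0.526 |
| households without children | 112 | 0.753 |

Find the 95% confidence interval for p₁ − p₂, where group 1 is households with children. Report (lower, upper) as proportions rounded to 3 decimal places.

(-0.313, -0.141)

SE₁ = √(p̂₁(1−p̂₁)/n₁) = √(0.5260·0.4740/973) = 0.01601; SE₂ = √(0.7530·0.2470/112) = 0.04075.
Independent samples: SE of the difference = √(SE₁² + SE₂²) = √(0.0002563201 + 0.0016605625) = 0.04378.
z* for 95% confidence is 1.960, so the margin of error is 1.960 × 0.04378 = 0.08581.
Point estimate p̂₁ − p̂₂ = 0.5260 − 0.7530 = -0.2270.
-0.2270 ± 0.08581 → (-0.313, -0.141).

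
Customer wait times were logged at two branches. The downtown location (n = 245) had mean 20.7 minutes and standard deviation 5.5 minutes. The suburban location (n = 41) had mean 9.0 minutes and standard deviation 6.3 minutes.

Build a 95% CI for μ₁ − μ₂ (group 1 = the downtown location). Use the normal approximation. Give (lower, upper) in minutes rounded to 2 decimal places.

Per-group SEs: s₁/√n₁ = 5.5/√245 = 0.3514, s₂/√n₂ = 6.3/√41 = 0.9839.
Unpooled SE of the difference: √(0.12348196 + 0.96805921) = 1.0448.
Margin of error = z* · SE = 1.960 × 1.0448 = 2.0478.
x̄₁ − x̄₂ = 20.7 − 9.0 = 11.7000.
CI: 11.7000 ± 2.0478 = (9.65, 13.75).

(9.65, 13.75)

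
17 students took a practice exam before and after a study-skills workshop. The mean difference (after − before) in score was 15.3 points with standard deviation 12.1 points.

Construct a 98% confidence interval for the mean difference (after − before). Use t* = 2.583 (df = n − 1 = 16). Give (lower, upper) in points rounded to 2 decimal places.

(7.72, 22.88)

Paired design: SE = s_d/√n = 12.1/√17 = 2.9347.
t* = 2.583; margin of error = 2.583 × 2.9347 = 7.5803.
15.3 ± 7.5803 → (7.72, 22.88).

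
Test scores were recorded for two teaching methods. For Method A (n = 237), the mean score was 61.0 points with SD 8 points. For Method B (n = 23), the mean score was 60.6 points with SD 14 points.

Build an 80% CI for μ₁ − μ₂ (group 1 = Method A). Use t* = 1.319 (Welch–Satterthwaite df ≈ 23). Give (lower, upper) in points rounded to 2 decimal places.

(-3.51, 4.31)

SE₁ = s₁/√n₁ = 8/√237 = 0.5197; SE₂ = 14/√23 = 2.9192.
Independent samples, unequal variances: SE_diff = √(SE₁² + SE₂²) = √(0.27008809 + 8.52172864) = 2.9651.
t* = 1.319, so margin of error = 1.319 × 2.9651 = 3.9110.
Difference in means = 61.0 − 60.6 = 0.4000.
0.4000 ± 3.9110 → (-3.51, 4.31).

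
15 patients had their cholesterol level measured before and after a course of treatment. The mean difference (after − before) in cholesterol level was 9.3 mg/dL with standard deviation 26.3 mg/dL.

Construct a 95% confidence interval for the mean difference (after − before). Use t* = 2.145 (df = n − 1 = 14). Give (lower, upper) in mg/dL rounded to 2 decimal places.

This is a matched-pairs design, so SE = s_d/√n = 26.3/√15 = 6.7906.
Margin = 2.145 × 6.7906 = 14.5658; the interval is 9.3 ± 14.5658 = (-5.27, 23.87).

(-5.27, 23.87)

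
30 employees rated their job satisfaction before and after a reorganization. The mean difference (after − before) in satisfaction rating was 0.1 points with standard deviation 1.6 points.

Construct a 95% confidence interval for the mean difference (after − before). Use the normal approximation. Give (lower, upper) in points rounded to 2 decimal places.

Paired design: SE = s_d/√n = 1.6/√30 = 0.2921.
z* = 1.960; margin of error = 1.960 × 0.2921 = 0.5725.
0.1 ± 0.5725 → (-0.47, 0.67).

(-0.47, 0.67)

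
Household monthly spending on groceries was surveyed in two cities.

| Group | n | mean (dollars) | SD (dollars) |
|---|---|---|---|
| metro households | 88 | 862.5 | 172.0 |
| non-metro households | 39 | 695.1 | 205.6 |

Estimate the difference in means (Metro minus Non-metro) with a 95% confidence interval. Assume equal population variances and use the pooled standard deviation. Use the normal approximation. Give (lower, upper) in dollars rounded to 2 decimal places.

Pooled variance s_p² = [87·172.0² + 38·205.6²] / (88+39−2) = 33440.9574, so s_p = 182.8687.
SE_diff = s_p·√(1/n₁ + 1/n₂) = 182.8687·√(1/88 + 1/39) = 35.1777.
z* = 1.960; margin = 1.960 × 35.1777 = 68.9483.
Difference = 862.5 − 695.1 = 167.4000.
167.4000 ± 68.9483 → (98.45, 236.35).

(98.45, 236.35)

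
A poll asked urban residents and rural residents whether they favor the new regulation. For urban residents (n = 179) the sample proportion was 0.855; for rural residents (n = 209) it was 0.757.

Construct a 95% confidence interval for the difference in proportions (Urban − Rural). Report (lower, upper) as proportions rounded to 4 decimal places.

(0.0203, 0.1757)

Each SE is √(p̂(1−p̂)/n): √(0.8550·0.1450/179) = 0.02632 and √(0.7570·0.2430/209) = 0.02967.
SE(p̂₁ − p̂₂) = √(SE₁² + SE₂²) = √(0.0006927424 + 0.0008803089) = 0.03966, since the two samples are independent.
At 95% confidence z* = 1.960; margin = 1.960 × 0.03966 = 0.07773.
The difference is 0.8550 − 0.7570 = 0.0980, so the interval is 0.0980 ± 0.07773 = (0.0203, 0.1757).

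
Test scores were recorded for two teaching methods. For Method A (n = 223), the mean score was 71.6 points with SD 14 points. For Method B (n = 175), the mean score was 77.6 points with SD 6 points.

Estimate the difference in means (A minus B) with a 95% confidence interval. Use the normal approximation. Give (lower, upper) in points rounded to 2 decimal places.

(-8.04, -3.96)

Per-group SEs: s₁/√n₁ = 14/√223 = 0.9375, s₂/√n₂ = 6/√175 = 0.4536.
Unpooled SE of the difference: √(0.87890625 + 0.20575296) = 1.0415.
Margin of error = z* · SE = 1.960 × 1.0415 = 2.0413.
x̄₁ − x̄₂ = 71.6 − 77.6 = -6.0000.
CI: -6.0000 ± 2.0413 = (-8.04, -3.96).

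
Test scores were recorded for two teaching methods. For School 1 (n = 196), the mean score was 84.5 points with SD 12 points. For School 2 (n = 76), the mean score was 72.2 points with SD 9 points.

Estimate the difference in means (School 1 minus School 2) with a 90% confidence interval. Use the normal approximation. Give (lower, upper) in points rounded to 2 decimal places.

SE₁ = s₁/√n₁ = 12/√196 = 0.8571; SE₂ = 9/√76 = 1.0324.
Independent samples, unequal variances: SE_diff = √(SE₁² + SE₂²) = √(0.73462041 + 1.06584976) = 1.3418.
z* = 1.645, so margin of error = 1.645 × 1.3418 = 2.2073.
Difference in means = 84.5 − 72.2 = 12.3000.
12.3000 ± 2.2073 → (10.09, 14.51).

(10.09, 14.51)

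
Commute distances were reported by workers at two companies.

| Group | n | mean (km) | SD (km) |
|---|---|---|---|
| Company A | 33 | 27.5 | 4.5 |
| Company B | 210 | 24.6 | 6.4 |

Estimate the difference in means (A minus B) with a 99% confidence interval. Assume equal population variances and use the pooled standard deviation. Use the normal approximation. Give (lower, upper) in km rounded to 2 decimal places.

(-0.08, 5.88)

s_p = √[((n₁−1)s₁² + (n₂−1)s₂²)/(n₁+n₂−2)] = √[(32·4.5² + 209·6.4²)/241] = 6.1814.
SE = 6.1814·√(1/33 + 1/210) = 1.1575.
With z* = 2.576, margin = 2.576 × 1.1575 = 2.9817.
x̄₁ − x̄₂ = 27.5 − 24.6 = 2.9000; interval 2.9000 ± 2.9817 = (-0.08, 5.88).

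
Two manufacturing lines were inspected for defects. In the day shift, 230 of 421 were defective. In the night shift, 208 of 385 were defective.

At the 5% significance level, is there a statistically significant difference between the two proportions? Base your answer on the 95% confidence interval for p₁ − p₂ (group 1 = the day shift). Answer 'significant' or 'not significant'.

Sample proportions: 230/421 = 0.5463, 208/385 = 0.5403.
Each SE is √(p̂(1−p̂)/n): √(0.5463·0.4537/421) = 0.02426 and √(0.5403·0.4597/385) = 0.02540.
SE(p̂₁ − p̂₂) = √(SE₁² + SE₂²) = √(0.0005885476 + 0.00064516) = 0.03512, since the two samples are independent.
At 95% confidence z* = 1.960; margin = 1.960 × 0.03512 = 0.06884.
The difference is 0.5463 − 0.5403 = 0.0060, so the interval is 0.0060 ± 0.06884 = (-0.06284, 0.07484).
The interval (-0.06284, 0.07484) contains 0, so the difference is not significant.

not significant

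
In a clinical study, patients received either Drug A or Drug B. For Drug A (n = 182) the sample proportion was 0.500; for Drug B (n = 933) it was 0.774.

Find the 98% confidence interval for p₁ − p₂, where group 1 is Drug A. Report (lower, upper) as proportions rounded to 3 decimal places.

Each SE is √(p̂(1−p̂)/n): √(0.5000·0.5000/182) = 0.03706 and √(0.7740·0.2260/933) = 0.01369.
SE(p̂₁ − p̂₂) = √(SE₁² + SE₂²) = √(0.0013734436 + 0.0001874161) = 0.03951, since the two samples are independent.
At 98% confidence z* = 2.326; margin = 2.326 × 0.03951 = 0.09190.
The difference is 0.5000 − 0.7740 = -0.2740, so the interval is -0.2740 ± 0.09190 = (-0.366, -0.182).

(-0.366, -0.182)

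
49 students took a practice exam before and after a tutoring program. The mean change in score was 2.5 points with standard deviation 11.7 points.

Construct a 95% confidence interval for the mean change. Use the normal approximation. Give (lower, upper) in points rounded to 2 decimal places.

This is a matched-pairs design, so SE = s_d/√n = 11.7/√49 = 1.6714.
Margin = 1.960 × 1.6714 = 3.2759; the interval is 2.5 ± 3.2759 = (-0.78, 5.78).

(-0.78, 5.78)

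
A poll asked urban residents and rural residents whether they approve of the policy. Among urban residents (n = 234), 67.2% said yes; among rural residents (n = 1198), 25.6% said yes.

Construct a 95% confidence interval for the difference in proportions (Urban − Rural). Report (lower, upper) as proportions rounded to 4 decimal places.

The two standard errors are √(0.6720×0.3280/234) = 0.03069 and √(0.2560×0.7440/1198) = 0.01261.
Because the samples are independent, SE_diff = √(0.03069² + 0.01261²) = 0.03318.
Using z* = 1.960 for 95%, ME = 1.960 × 0.03318 = 0.06503.
p̂₁ − p̂₂ = 0.4160; interval 0.4160 ± 0.06503 gives (0.3510, 0.4810).

(0.3510, 0.4810)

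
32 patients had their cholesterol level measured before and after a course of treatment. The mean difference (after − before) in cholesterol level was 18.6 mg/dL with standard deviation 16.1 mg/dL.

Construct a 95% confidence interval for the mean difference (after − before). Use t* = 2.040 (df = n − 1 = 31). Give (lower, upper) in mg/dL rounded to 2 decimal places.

This is a matched-pairs design, so SE = s_d/√n = 16.1/√32 = 2.8461.
Margin = 2.040 × 2.8461 = 5.8060; the interval is 18.6 ± 5.8060 = (12.79, 24.41).

(12.79, 24.41)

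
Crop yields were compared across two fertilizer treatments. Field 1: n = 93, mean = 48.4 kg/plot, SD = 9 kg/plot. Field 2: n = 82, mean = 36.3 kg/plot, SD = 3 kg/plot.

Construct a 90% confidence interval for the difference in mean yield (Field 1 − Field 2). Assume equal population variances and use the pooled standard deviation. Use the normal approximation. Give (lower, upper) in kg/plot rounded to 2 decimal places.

Pooled variance s_p² = [92·9² + 81·3²] / (93+82−2) = 47.2890, so s_p = 6.8767.
SE_diff = s_p·√(1/n₁ + 1/n₂) = 6.8767·√(1/93 + 1/82) = 1.0417.
z* = 1.645; margin = 1.645 × 1.0417 = 1.7136.
Difference = 48.4 − 36.3 = 12.1000.
12.1000 ± 1.7136 → (10.39, 13.81).

(10.39, 13.81)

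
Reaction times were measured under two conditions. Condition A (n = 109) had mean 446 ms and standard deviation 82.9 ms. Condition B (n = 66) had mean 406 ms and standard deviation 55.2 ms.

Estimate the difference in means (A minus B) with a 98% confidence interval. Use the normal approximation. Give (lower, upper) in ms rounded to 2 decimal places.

(15.69, 64.31)

Standard errors of each mean: 82.9/√109 = 7.9404 and 55.2/√66 = 6.7947.
SE(x̄₁ − x̄₂) = √(7.9404² + 6.7947²) = 10.4507 for independent samples with unequal variances.
With z* = 2.326, the margin is 2.326 × 10.4507 = 24.3083.
x̄₁ − x̄₂ = 446 − 406 = 40.0000; the interval is 40.0000 ± 24.3083 = (15.69, 64.31).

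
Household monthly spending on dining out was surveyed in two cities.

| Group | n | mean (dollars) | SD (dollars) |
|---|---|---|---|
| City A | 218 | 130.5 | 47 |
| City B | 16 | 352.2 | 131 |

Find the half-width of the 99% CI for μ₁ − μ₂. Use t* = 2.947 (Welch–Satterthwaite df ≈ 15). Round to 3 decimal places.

96.969

Per-group SEs: s₁/√n₁ = 47/√218 = 3.1832, s₂/√n₂ = 131/√16 = 32.7500.
Unpooled SE of the difference: √(10.13276224 + 1072.5625) = 32.9043.
Margin of error = t* · SE = 2.947 × 32.9043 = 96.9690.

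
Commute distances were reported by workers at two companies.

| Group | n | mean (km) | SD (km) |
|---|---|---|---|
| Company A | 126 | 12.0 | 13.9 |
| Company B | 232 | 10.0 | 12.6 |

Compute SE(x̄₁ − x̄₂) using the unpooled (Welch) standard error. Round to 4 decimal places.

1.4892

SE₁ = s₁/√n₁ = 13.9/√126 = 1.2383; SE₂ = 12.6/√232 = 0.8272.
Independent samples, unequal variances: SE_diff = √(SE₁² + SE₂²) = √(1.53338689 + 0.68425984) = 1.4892.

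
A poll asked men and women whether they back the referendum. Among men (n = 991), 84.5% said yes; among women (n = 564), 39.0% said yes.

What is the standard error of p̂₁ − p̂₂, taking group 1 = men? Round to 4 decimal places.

0.0235

SE₁ = √(p̂₁(1−p̂₁)/n₁) = √(0.8450·0.1550/991) = 0.01150; SE₂ = √(0.3900·0.6100/564) = 0.02054.
Independent samples: SE of the difference = √(SE₁² + SE₂²) = √(0.00013225 + 0.0004218916) = 0.02354.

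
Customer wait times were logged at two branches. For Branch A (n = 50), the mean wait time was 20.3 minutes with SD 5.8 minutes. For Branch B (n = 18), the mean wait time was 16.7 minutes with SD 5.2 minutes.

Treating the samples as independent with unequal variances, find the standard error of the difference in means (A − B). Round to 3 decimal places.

SE₁ = s₁/√n₁ = 5.8/√50 = 0.8202; SE₂ = 5.2/√18 = 1.2257.
Independent samples, unequal variances: SE_diff = √(SE₁² + SE₂²) = √(0.67272804 + 1.50234049) = 1.4748.

1.475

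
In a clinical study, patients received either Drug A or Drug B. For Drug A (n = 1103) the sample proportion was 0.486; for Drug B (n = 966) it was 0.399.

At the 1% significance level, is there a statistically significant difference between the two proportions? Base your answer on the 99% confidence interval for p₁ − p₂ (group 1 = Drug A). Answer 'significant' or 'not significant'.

Each SE is √(p̂(1−p̂)/n): √(0.4860·0.5140/1103) = 0.01505 and √(0.3990·0.6010/966) = 0.01576.
SE(p̂₁ − p̂₂) = √(SE₁² + SE₂²) = √(0.0002265025 + 0.0002483776) = 0.02179, since the two samples are independent.
At 99% confidence z* = 2.576; margin = 2.576 × 0.02179 = 0.05613.
The difference is 0.4860 − 0.3990 = 0.0870, so the interval is 0.0870 ± 0.05613 = (0.03087, 0.14313).
The interval (0.03087, 0.14313) does not contain 0, so the difference is significant.

significant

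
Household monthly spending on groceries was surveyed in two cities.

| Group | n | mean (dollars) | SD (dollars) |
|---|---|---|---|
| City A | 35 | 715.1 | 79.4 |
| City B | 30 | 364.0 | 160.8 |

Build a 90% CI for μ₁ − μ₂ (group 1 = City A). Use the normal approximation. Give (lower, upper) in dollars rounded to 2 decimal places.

Standard errors of each mean: 79.4/√35 = 13.4210 and 160.8/√30 = 29.3579.
SE(x̄₁ − x̄₂) = √(13.4210² + 29.3579²) = 32.2802 for independent samples with unequal variances.
With z* = 1.645, the margin is 1.645 × 32.2802 = 53.1009.
x̄₁ − x̄₂ = 715.1 − 364.0 = 351.1000; the interval is 351.1000 ± 53.1009 = (298.00, 404.20).

(298.00, 404.20)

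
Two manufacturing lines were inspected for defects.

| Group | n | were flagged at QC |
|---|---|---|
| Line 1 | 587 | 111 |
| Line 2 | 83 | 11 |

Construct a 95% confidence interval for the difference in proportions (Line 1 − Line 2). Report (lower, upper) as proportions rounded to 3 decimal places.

(-0.023, 0.136)

First, p̂₁ = 111/587 = 0.1891; p̂₂ = 11/83 = 0.1325.
The two standard errors are √(0.1891×0.8109/587) = 0.01616 and √(0.1325×0.8675/83) = 0.03721.
Because the samples are independent, SE_diff = √(0.01616² + 0.03721²) = 0.04057.
Using z* = 1.960 for 95%, ME = 1.960 × 0.04057 = 0.07952.
p̂₁ − p̂₂ = 0.0566; interval 0.0566 ± 0.07952 gives (-0.023, 0.136).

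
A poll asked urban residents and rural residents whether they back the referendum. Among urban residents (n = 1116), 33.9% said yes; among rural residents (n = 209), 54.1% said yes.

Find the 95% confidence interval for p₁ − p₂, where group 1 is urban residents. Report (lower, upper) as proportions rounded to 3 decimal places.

The two standard errors are √(0.3390×0.6610/1116) = 0.01417 and √(0.5410×0.4590/209) = 0.03447.
Because the samples are independent, SE_diff = √(0.01417² + 0.03447²) = 0.03727.
Using z* = 1.960 for 95%, ME = 1.960 × 0.03727 = 0.07305.
p̂₁ − p̂₂ = -0.2020; interval -0.2020 ± 0.07305 gives (-0.275, -0.129).

(-0.275, -0.129)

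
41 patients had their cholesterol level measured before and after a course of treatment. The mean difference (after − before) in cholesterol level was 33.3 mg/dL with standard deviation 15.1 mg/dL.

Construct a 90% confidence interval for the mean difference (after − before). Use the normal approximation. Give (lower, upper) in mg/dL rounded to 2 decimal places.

Paired design: SE = s_d/√n = 15.1/√41 = 2.3582.
z* = 1.645; margin of error = 1.645 × 2.3582 = 3.8792.
33.3 ± 3.8792 → (29.42, 37.18).

(29.42, 37.18)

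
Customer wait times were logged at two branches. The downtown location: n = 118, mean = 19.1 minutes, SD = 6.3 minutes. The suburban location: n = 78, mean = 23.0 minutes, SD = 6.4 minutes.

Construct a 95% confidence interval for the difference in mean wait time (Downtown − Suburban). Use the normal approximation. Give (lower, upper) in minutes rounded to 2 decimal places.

(-5.72, -2.08)

SE₁ = s₁/√n₁ = 6.3/√118 = 0.5800; SE₂ = 6.4/√78 = 0.7247.
Independent samples, unequal variances: SE_diff = √(SE₁² + SE₂²) = √(0.3364 + 0.52519009) = 0.9282.
z* = 1.960, so margin of error = 1.960 × 0.9282 = 1.8193.
Difference in means = 19.1 − 23.0 = -3.9000.
-3.9000 ± 1.8193 → (-5.72, -2.08).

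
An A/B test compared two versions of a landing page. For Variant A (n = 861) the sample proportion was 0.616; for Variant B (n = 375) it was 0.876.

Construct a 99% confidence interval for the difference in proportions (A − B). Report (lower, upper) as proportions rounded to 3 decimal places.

(-0.321, -0.199)

The two standard errors are √(0.6160×0.3840/861) = 0.01658 and √(0.8760×0.1240/375) = 0.01702.
Because the samples are independent, SE_diff = √(0.01658² + 0.01702²) = 0.02376.
Using z* = 2.576 for 99%, ME = 2.576 × 0.02376 = 0.06121.
p̂₁ − p̂₂ = -0.2600; interval -0.2600 ± 0.06121 gives (-0.321, -0.199).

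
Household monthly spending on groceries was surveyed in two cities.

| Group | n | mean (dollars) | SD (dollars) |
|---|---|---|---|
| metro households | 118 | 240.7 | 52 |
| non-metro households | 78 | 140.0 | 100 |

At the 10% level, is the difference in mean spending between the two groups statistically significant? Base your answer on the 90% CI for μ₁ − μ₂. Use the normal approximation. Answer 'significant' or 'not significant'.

significant

Per-group SEs: s₁/√n₁ = 52/√118 = 4.7870, s₂/√n₂ = 100/√78 = 11.3228.
Unpooled SE of the difference: √(22.915369 + 128.20579984) = 12.2931.
Margin of error = z* · SE = 1.645 × 12.2931 = 20.2221.
x̄₁ − x̄₂ = 240.7 − 140.0 = 100.7000.
CI: 100.7000 ± 20.2221 = (80.4779, 120.9221).
The interval (80.4779, 120.9221) does not contain 0, so the difference is significant.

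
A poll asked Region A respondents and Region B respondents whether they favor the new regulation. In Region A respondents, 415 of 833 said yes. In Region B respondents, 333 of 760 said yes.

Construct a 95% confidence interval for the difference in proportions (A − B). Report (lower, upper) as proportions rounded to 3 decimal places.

Sample proportions: 415/833 = 0.4982, 333/760 = 0.4382.
Each SE is √(p̂(1−p̂)/n): √(0.4982·0.5018/833) = 0.01732 and √(0.4382·0.5618/760) = 0.01800.
SE(p̂₁ − p̂₂) = √(SE₁² + SE₂²) = √(0.0002999824 + 0.000324) = 0.02498, since the two samples are independent.
At 95% confidence z* = 1.960; margin = 1.960 × 0.02498 = 0.04896.
The difference is 0.4982 − 0.4382 = 0.0600, so the interval is 0.0600 ± 0.04896 = (0.011, 0.109).

(0.011, 0.109)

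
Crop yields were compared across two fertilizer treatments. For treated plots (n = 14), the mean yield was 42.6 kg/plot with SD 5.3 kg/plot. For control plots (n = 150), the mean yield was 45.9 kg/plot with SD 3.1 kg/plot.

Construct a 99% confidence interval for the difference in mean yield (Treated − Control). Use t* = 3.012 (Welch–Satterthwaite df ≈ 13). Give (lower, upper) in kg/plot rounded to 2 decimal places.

(-7.63, 1.03)

Per-group SEs: s₁/√n₁ = 5.3/√14 = 1.4165, s₂/√n₂ = 3.1/√150 = 0.2531.
Unpooled SE of the difference: √(2.00647225 + 0.06405961) = 1.4389.
Margin of error = t* · SE = 3.012 × 1.4389 = 4.3340.
x̄₁ − x̄₂ = 42.6 − 45.9 = -3.3000.
CI: -3.3000 ± 4.3340 = (-7.63, 1.03).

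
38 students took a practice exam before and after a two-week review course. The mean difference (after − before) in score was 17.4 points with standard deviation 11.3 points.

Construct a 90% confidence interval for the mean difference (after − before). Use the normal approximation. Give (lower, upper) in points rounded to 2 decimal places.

(14.38, 20.42)

Paired design: SE = s_d/√n = 11.3/√38 = 1.8331.
z* = 1.645; margin of error = 1.645 × 1.8331 = 3.0154.
17.4 ± 3.0154 → (14.38, 20.42).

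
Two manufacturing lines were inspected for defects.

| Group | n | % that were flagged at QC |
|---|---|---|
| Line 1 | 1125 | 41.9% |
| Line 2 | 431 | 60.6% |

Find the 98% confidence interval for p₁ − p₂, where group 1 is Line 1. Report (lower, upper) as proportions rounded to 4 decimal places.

(-0.2516, -0.1224)

Each SE is √(p̂(1−p̂)/n): √(0.4190·0.5810/1125) = 0.01471 and √(0.6060·0.3940/431) = 0.02354.
SE(p̂₁ − p̂₂) = √(SE₁² + SE₂²) = √(0.0002163841 + 0.0005541316) = 0.02776, since the two samples are independent.
At 98% confidence z* = 2.326; margin = 2.326 × 0.02776 = 0.06457.
The difference is 0.4190 − 0.6060 = -0.1870, so the interval is -0.1870 ± 0.06457 = (-0.2516, -0.1224).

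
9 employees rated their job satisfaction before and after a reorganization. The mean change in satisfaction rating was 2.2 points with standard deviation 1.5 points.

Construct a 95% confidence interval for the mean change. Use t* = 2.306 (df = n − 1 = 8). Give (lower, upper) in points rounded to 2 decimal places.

(1.05, 3.35)

Paired design: SE = s_d/√n = 1.5/√9 = 0.5000.
t* = 2.306; margin of error = 2.306 × 0.5000 = 1.1530.
2.2 ± 1.1530 → (1.05, 3.35).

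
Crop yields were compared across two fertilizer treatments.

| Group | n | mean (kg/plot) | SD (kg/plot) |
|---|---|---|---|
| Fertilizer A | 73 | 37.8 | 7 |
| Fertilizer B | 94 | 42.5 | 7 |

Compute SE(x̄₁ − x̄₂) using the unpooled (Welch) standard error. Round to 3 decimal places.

SE₁ = s₁/√n₁ = 7/√73 = 0.8193; SE₂ = 7/√94 = 0.7220.
Independent samples, unequal variances: SE_diff = √(SE₁² + SE₂²) = √(0.67125249 + 0.521284) = 1.0920.

1.092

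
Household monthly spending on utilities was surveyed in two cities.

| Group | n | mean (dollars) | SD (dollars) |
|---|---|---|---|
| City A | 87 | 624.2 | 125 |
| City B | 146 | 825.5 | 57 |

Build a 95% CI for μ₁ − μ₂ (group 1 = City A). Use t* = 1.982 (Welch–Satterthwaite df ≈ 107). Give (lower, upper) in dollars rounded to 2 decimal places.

(-229.46, -173.14)

SE₁ = s₁/√n₁ = 125/√87 = 13.4014; SE₂ = 57/√146 = 4.7174.
Independent samples, unequal variances: SE_diff = √(SE₁² + SE₂²) = √(179.59752196 + 22.25386276) = 14.2074.
t* = 1.982, so margin of error = 1.982 × 14.2074 = 28.1591.
Difference in means = 624.2 − 825.5 = -201.3000.
-201.3000 ± 28.1591 → (-229.46, -173.14).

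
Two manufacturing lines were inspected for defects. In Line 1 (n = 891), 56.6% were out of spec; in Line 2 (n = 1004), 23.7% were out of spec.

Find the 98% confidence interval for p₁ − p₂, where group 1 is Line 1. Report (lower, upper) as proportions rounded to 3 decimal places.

(0.279, 0.379)

SE₁ = √(p̂₁(1−p̂₁)/n₁) = √(0.5660·0.4340/891) = 0.01660; SE₂ = √(0.2370·0.7630/1004) = 0.01342.
Independent samples: SE of the difference = √(SE₁² + SE₂²) = √(0.00027556 + 0.0001800964) = 0.02135.
z* for 98% confidence is 2.326, so the margin of error is 2.326 × 0.02135 = 0.04966.
Point estimate p̂₁ − p̂₂ = 0.5660 − 0.2370 = 0.3290.
0.3290 ± 0.04966 → (0.279, 0.379).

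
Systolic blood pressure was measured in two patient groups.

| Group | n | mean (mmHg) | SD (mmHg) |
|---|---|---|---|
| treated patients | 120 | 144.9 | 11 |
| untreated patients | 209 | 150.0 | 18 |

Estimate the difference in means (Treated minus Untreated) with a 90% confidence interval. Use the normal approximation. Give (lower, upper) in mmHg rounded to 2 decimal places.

SE₁ = s₁/√n₁ = 11/√120 = 1.0042; SE₂ = 18/√209 = 1.2451.
Independent samples, unequal variances: SE_diff = √(SE₁² + SE₂²) = √(1.00841764 + 1.55027401) = 1.5996.
z* = 1.645, so margin of error = 1.645 × 1.5996 = 2.6313.
Difference in means = 144.9 − 150.0 = -5.1000.
-5.1000 ± 2.6313 → (-7.73, -2.47).

(-7.73, -2.47)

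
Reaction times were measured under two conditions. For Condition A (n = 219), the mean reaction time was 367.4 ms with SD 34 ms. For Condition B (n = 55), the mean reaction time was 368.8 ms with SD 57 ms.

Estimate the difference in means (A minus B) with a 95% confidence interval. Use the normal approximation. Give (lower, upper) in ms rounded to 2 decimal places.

(-17.12, 14.32)

Per-group SEs: s₁/√n₁ = 34/√219 = 2.2975, s₂/√n₂ = 57/√55 = 7.6859.
Unpooled SE of the difference: √(5.27850625 + 59.07305881) = 8.0219.
Margin of error = z* · SE = 1.960 × 8.0219 = 15.7229.
x̄₁ − x̄₂ = 367.4 − 368.8 = -1.4000.
CI: -1.4000 ± 15.7229 = (-17.12, 14.32).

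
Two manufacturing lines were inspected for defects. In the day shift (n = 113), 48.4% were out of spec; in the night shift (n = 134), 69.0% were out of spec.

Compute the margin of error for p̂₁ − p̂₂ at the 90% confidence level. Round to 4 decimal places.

Each SE is √(p̂(1−p̂)/n): √(0.4840·0.5160/113) = 0.04701 and √(0.6900·0.3100/134) = 0.03995.
SE(p̂₁ − p̂₂) = √(SE₁² + SE₂²) = √(0.0022099401 + 0.0015960025) = 0.06169, since the two samples are independent.
At 90% confidence z* = 1.645; margin = 1.645 × 0.06169 = 0.10148.

0.1015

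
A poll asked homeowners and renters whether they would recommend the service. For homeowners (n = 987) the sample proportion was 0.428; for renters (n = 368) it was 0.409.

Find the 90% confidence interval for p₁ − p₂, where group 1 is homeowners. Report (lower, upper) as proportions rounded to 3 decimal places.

Each SE is √(p̂(1−p̂)/n): √(0.4280·0.5720/987) = 0.01575 and √(0.4090·0.5910/368) = 0.02563.
SE(p̂₁ − p̂₂) = √(SE₁² + SE₂²) = √(0.0002480625 + 0.0006568969) = 0.03008, since the two samples are independent.
At 90% confidence z* = 1.645; margin = 1.645 × 0.03008 = 0.04948.
The difference is 0.4280 − 0.4090 = 0.0190, so the interval is 0.0190 ± 0.04948 = (-0.030, 0.068).

(-0.030, 0.068)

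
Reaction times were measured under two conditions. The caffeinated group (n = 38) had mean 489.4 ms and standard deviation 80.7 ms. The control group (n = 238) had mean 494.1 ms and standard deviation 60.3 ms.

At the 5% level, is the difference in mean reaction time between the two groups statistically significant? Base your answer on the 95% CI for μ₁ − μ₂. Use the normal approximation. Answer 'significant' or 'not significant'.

SE₁ = s₁/√n₁ = 80.7/√38 = 13.0913; SE₂ = 60.3/√238 = 3.9087.
Independent samples, unequal variances: SE_diff = √(SE₁² + SE₂²) = √(171.38213569 + 15.27793569) = 13.6624.
z* = 1.960, so margin of error = 1.960 × 13.6624 = 26.7783.
Difference in means = 489.4 − 494.1 = -4.7000.
-4.7000 ± 26.7783 → (-31.4783, 22.0783).
The interval (-31.4783, 22.0783) contains 0, so the difference is not significant.

not significant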